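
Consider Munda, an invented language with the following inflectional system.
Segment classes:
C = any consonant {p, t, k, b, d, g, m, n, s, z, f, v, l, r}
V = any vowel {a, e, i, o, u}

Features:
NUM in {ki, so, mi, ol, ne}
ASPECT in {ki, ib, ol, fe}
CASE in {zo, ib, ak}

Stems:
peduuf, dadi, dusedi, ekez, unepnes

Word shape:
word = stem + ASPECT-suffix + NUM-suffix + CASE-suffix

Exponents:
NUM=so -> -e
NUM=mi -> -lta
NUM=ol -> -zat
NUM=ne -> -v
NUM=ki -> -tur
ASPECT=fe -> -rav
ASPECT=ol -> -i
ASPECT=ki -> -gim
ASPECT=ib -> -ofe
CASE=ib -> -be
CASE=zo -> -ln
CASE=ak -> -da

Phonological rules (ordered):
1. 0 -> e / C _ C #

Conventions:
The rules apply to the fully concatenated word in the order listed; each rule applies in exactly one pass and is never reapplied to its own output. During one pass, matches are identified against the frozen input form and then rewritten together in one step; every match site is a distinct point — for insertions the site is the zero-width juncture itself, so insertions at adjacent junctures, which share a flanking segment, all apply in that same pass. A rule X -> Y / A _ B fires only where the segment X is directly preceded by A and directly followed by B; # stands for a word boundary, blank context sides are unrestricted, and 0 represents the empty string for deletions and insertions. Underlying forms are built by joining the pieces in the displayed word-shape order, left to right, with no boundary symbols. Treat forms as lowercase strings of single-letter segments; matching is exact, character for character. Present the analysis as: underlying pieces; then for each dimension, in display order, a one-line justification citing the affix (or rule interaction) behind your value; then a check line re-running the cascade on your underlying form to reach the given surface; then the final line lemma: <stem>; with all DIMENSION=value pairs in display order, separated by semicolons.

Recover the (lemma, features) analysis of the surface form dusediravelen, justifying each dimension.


underlying: dusedi-rav-e-ln
NUM=so - signalled by the affix -e
ASPECT=fe - signalled by the affix -rav
CASE=zo - signalled by the affix -ln
check: dusediraveln -> dusediravelen
lemma: dusedi; NUM=so; ASPECT=fe; CASE=zo


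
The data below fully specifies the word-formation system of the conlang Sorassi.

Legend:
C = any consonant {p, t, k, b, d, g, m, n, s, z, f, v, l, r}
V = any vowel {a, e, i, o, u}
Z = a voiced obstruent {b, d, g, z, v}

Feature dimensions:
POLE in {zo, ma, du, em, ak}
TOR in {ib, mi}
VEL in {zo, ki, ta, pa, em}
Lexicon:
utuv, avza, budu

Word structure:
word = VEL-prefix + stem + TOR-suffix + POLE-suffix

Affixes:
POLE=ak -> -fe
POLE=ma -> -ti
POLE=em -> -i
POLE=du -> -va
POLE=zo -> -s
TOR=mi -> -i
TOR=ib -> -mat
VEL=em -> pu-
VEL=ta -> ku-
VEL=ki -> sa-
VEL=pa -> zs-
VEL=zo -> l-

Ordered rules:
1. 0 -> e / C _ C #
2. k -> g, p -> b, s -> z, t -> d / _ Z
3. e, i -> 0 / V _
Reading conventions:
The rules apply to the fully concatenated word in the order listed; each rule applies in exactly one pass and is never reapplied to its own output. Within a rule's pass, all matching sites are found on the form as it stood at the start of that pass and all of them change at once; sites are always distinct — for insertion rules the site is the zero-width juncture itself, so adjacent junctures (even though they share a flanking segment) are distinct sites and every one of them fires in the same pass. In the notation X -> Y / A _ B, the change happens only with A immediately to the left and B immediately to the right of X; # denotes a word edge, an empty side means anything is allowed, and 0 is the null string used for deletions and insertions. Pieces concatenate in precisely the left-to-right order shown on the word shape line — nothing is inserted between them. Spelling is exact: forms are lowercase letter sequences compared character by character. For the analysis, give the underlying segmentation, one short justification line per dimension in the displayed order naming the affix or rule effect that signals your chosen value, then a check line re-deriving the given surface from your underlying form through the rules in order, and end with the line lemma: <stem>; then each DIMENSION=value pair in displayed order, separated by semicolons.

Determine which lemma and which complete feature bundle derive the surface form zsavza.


underlying: zs-avza-i-i
POLE=em - signalled by the affix -i
TOR=mi - signalled by the affix -i
VEL=pa - signalled by the affix zs-
check: zsavzaii -> zsavzaii -> zsavzaii -> zsavza
lemma: avza; POLE=em; TOR=mi; VEL=pa


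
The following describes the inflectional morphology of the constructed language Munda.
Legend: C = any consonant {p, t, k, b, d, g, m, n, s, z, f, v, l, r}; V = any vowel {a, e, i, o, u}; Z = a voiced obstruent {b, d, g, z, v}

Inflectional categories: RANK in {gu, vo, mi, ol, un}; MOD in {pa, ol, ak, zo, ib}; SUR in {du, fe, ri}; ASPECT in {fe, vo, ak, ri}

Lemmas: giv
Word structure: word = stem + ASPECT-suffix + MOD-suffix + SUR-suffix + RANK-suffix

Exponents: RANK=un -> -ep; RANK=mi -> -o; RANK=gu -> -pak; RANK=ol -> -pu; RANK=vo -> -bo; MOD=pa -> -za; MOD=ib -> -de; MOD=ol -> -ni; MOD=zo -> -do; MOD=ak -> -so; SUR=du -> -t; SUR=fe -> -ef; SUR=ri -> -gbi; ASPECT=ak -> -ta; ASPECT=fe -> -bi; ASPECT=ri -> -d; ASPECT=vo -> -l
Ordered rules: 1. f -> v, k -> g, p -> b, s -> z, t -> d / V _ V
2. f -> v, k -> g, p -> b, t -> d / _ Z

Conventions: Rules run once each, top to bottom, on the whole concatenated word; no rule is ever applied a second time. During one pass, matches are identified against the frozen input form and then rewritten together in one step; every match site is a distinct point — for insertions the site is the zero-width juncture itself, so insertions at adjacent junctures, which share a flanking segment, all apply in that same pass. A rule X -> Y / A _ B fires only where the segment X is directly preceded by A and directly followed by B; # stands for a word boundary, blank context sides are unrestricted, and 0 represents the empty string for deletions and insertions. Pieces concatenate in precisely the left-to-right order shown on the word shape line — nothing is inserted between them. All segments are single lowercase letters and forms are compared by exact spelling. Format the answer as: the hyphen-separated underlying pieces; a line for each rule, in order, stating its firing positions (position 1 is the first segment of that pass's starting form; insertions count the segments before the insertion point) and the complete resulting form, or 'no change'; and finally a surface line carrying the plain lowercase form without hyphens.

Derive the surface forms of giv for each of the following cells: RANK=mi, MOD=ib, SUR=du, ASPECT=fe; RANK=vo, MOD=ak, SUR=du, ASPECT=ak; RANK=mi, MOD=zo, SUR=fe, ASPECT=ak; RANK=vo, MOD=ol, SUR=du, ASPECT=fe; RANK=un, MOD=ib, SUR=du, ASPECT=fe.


cell RANK=mi, MOD=ib, SUR=du, ASPECT=fe:
underlying: giv-bi-de-t-o
1. f -> v, k -> g, p -> b, s -> z, t -> d / V _ V: fires at position(s) 8: givbidedo
2. f -> v, k -> g, p -> b, t -> d / _ Z: no change
surface: givbidedo

cell RANK=vo, MOD=ak, SUR=du, ASPECT=ak:
underlying: giv-ta-so-t-bo
1. f -> v, k -> g, p -> b, s -> z, t -> d / V _ V: fires at position(s) 6: givtazotbo
2. f -> v, k -> g, p -> b, t -> d / _ Z: fires at position(s) 8: givtazodbo
surface: givtazodbo

cell RANK=mi, MOD=zo, SUR=fe, ASPECT=ak:
underlying: giv-ta-do-ef-o
1. f -> v, k -> g, p -> b, s -> z, t -> d / V _ V: fires at position(s) 9: givtadoevo
2. f -> v, k -> g, p -> b, t -> d / _ Z: no change
surface: givtadoevo

cell RANK=vo, MOD=ol, SUR=du, ASPECT=fe:
underlying: giv-bi-ni-t-bo
1. f -> v, k -> g, p -> b, s -> z, t -> d / V _ V: no change
2. f -> v, k -> g, p -> b, t -> d / _ Z: fires at position(s) 8: givbinidbo
surface: givbinidbo

cell RANK=un, MOD=ib, SUR=du, ASPECT=fe:
underlying: giv-bi-de-t-ep
1. f -> v, k -> g, p -> b, s -> z, t -> d / V _ V: fires at position(s) 8: givbidedep
2. f -> v, k -> g, p -> b, t -> d / _ Z: no change
surface: givbidedep


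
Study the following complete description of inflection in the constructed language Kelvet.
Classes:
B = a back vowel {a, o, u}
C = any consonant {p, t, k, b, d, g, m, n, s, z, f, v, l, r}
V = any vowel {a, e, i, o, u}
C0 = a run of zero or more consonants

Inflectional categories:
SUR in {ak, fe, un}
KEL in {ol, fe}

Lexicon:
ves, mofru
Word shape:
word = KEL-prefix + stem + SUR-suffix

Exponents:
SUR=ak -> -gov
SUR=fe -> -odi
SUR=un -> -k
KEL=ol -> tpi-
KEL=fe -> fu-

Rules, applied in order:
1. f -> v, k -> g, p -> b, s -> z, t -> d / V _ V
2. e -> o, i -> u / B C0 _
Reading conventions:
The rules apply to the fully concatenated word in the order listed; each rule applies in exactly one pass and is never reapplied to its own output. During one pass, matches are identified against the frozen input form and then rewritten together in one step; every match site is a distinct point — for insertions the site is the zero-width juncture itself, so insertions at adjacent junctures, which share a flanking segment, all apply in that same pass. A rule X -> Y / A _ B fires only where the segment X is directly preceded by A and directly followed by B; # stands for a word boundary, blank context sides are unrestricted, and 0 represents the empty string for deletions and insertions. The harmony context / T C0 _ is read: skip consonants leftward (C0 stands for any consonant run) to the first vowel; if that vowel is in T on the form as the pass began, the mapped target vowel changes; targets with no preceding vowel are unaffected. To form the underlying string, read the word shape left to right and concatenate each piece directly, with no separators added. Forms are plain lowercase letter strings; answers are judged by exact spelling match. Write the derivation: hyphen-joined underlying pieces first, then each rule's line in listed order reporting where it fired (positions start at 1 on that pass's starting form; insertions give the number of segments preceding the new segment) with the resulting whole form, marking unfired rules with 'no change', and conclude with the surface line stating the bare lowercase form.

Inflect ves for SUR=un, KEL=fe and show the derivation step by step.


underlying: fu-ves-k
1. f -> v, k -> g, p -> b, s -> z, t -> d / V _ V: no change
2. e -> o, i -> u / B C0 _: fires at position(s) 4: fuvosk
surface: fuvosk


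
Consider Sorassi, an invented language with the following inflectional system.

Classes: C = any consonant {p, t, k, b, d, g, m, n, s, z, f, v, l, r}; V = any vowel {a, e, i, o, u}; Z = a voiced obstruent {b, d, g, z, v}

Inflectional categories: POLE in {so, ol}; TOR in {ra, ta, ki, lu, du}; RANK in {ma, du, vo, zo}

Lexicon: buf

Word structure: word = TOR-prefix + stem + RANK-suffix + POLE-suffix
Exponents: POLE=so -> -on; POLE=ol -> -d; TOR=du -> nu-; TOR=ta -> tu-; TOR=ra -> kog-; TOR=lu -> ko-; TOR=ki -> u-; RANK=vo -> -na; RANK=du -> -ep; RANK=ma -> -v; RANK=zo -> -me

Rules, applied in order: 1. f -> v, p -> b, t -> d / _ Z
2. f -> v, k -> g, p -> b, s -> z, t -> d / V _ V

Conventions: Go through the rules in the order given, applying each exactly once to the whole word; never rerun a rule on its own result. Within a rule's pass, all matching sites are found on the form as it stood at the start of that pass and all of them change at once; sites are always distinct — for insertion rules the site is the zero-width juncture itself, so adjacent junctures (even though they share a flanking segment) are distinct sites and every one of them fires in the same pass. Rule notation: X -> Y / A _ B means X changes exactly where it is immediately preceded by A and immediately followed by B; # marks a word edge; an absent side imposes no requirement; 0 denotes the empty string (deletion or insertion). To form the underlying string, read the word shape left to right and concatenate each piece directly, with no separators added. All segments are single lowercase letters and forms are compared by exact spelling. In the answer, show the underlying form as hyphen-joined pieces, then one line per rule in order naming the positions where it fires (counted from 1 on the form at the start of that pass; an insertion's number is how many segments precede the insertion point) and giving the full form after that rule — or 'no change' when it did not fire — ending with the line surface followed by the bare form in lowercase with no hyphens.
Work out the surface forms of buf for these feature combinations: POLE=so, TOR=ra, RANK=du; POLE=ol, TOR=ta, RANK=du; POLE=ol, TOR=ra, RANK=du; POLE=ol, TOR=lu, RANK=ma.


cell POLE=so, TOR=ra, RANK=du:
underlying: kog-buf-ep-on
1. f -> v, p -> b, t -> d / _ Z: no change
2. f -> v, k -> g, p -> b, s -> z, t -> d / V _ V: fires at position(s) 6, 8: kogbuvebon
surface: kogbuvebon

cell POLE=ol, TOR=ta, RANK=du:
underlying: tu-buf-ep-d
1. f -> v, p -> b, t -> d / _ Z: fires at position(s) 7: tubufebd
2. f -> v, k -> g, p -> b, s -> z, t -> d / V _ V: fires at position(s) 5: tubuvebd
surface: tubuvebd

cell POLE=ol, TOR=ra, RANK=du:
underlying: kog-buf-ep-d
1. f -> v, p -> b, t -> d / _ Z: fires at position(s) 8: kogbufebd
2. f -> v, k -> g, p -> b, s -> z, t -> d / V _ V: fires at position(s) 6: kogbuvebd
surface: kogbuvebd

cell POLE=ol, TOR=lu, RANK=ma:
underlying: ko-buf-v-d
1. f -> v, p -> b, t -> d / _ Z: fires at position(s) 5: kobuvvd
2. f -> v, k -> g, p -> b, s -> z, t -> d / V _ V: no change
surface: kobuvvd


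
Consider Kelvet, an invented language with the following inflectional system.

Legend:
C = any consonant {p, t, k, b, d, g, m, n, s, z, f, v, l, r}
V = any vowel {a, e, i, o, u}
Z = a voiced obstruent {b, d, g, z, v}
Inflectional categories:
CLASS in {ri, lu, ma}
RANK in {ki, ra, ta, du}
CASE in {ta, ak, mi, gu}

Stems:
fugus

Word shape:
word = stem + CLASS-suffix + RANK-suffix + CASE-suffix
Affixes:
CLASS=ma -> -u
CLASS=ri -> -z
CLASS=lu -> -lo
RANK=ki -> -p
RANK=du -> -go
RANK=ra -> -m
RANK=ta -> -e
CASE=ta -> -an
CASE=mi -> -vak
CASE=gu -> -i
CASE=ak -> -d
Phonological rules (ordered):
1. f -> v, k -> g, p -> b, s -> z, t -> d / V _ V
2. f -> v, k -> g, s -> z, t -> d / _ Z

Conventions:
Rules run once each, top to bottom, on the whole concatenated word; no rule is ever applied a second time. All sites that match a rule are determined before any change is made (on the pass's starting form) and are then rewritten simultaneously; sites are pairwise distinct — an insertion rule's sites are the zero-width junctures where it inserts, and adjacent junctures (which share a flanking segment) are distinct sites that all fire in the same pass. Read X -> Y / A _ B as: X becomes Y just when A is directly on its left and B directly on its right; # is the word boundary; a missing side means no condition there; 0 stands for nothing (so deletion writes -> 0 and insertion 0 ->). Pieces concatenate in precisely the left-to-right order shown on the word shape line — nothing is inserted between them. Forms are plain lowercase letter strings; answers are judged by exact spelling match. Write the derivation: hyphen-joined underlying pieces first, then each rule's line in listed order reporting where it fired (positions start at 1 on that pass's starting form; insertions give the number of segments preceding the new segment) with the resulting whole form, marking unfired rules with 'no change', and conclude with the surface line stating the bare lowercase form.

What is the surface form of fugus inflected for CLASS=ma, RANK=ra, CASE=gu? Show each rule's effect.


underlying: fugus-u-m-i
1. f -> v, k -> g, p -> b, s -> z, t -> d / V _ V: fires at position(s) 5: fuguzumi
2. f -> v, k -> g, s -> z, t -> d / _ Z: no change
surface: fuguzumi


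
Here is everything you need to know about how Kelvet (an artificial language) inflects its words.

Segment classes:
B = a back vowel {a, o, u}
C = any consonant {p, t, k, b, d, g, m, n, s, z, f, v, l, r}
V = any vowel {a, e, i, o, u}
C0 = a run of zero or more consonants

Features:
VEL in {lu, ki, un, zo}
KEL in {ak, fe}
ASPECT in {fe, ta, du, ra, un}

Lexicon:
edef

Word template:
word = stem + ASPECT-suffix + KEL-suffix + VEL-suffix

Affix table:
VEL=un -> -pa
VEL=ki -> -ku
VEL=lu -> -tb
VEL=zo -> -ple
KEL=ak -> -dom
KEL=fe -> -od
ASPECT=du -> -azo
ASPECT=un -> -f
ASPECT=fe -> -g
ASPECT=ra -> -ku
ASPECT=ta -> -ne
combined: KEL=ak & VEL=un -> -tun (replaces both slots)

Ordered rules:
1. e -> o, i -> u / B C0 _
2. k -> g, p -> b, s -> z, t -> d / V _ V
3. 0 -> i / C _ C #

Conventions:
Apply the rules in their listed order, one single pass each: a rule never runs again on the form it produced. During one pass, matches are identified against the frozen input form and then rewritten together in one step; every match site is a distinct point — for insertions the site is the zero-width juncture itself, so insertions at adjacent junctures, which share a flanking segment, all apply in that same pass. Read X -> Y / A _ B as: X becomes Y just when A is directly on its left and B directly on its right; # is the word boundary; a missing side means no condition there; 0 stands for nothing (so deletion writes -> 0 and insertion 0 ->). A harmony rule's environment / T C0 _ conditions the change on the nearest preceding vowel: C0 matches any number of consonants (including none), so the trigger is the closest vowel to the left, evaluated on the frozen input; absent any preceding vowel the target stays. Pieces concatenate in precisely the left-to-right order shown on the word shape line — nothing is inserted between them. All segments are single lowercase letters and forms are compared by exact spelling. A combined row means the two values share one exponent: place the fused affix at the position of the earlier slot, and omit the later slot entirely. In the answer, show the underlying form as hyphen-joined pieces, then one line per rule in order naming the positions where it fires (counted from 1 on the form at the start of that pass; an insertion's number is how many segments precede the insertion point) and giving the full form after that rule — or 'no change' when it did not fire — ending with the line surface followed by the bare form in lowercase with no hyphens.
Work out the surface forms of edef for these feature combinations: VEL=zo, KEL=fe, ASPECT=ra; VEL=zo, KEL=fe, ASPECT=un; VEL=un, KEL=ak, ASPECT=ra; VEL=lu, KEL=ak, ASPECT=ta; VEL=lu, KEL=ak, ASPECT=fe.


cell VEL=zo, KEL=fe, ASPECT=ra:
underlying: edef-ku-od-ple
1. e -> o, i -> u / B C0 _: fires at position(s) 11: edefkuodplo
2. k -> g, p -> b, s -> z, t -> d / V _ V: no change
3. 0 -> i / C _ C #: no change
surface: edefkuodplo

cell VEL=zo, KEL=fe, ASPECT=un:
underlying: edef-f-od-ple
1. e -> o, i -> u / B C0 _: fires at position(s) 10: edeffodplo
2. k -> g, p -> b, s -> z, t -> d / V _ V: no change
3. 0 -> i / C _ C #: no change
surface: edeffodplo

cell VEL=un, KEL=ak, ASPECT=ra:
underlying: edef-ku-tun
1. e -> o, i -> u / B C0 _: no change
2. k -> g, p -> b, s -> z, t -> d / V _ V: fires at position(s) 7: edefkudun
3. 0 -> i / C _ C #: no change
surface: edefkudun

cell VEL=lu, KEL=ak, ASPECT=ta:
underlying: edef-ne-dom-tb
1. e -> o, i -> u / B C0 _: no change
2. k -> g, p -> b, s -> z, t -> d / V _ V: no change
3. 0 -> i / C _ C #: inserts after position(s) 10: edefnedomtib
surface: edefnedomtib

cell VEL=lu, KEL=ak, ASPECT=fe:
underlying: edef-g-dom-tb
1. e -> o, i -> u / B C0 _: no change
2. k -> g, p -> b, s -> z, t -> d / V _ V: no change
3. 0 -> i / C _ C #: inserts after position(s) 9: edefgdomtib
surface: edefgdomtib


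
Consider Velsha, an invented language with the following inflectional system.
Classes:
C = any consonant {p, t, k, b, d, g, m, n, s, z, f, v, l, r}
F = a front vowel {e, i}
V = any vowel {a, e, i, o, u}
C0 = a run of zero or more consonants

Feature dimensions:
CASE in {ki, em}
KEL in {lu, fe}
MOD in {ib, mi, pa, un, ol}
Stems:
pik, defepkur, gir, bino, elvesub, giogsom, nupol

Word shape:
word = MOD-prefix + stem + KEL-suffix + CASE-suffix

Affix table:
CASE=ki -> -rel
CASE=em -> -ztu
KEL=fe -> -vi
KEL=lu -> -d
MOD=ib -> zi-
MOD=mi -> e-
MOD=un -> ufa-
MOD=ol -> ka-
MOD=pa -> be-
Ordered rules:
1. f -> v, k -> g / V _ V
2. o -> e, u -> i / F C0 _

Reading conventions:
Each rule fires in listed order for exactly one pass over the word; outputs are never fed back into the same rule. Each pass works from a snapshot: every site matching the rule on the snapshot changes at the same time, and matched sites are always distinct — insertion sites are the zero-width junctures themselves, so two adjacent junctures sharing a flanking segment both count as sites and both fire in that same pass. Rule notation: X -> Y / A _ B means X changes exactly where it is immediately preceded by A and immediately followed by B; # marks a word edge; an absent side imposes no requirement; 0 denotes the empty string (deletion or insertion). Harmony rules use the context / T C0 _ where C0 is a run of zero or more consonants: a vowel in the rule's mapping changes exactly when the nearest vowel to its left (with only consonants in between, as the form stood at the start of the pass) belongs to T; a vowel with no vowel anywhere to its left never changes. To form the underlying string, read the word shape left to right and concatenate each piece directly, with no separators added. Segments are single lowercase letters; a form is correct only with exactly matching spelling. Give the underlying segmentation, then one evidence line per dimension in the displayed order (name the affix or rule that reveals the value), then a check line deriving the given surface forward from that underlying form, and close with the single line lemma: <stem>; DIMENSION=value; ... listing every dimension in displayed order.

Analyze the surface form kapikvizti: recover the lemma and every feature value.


underlying: ka-pik-vi-ztu
CASE=em - signalled by the affix -ztu
KEL=fe - signalled by the affix -vi
MOD=ol - signalled by the affix ka-
check: kapikviztu -> kapikviztu -> kapikvizti
lemma: pik; CASE=em; KEL=fe; MOD=ol


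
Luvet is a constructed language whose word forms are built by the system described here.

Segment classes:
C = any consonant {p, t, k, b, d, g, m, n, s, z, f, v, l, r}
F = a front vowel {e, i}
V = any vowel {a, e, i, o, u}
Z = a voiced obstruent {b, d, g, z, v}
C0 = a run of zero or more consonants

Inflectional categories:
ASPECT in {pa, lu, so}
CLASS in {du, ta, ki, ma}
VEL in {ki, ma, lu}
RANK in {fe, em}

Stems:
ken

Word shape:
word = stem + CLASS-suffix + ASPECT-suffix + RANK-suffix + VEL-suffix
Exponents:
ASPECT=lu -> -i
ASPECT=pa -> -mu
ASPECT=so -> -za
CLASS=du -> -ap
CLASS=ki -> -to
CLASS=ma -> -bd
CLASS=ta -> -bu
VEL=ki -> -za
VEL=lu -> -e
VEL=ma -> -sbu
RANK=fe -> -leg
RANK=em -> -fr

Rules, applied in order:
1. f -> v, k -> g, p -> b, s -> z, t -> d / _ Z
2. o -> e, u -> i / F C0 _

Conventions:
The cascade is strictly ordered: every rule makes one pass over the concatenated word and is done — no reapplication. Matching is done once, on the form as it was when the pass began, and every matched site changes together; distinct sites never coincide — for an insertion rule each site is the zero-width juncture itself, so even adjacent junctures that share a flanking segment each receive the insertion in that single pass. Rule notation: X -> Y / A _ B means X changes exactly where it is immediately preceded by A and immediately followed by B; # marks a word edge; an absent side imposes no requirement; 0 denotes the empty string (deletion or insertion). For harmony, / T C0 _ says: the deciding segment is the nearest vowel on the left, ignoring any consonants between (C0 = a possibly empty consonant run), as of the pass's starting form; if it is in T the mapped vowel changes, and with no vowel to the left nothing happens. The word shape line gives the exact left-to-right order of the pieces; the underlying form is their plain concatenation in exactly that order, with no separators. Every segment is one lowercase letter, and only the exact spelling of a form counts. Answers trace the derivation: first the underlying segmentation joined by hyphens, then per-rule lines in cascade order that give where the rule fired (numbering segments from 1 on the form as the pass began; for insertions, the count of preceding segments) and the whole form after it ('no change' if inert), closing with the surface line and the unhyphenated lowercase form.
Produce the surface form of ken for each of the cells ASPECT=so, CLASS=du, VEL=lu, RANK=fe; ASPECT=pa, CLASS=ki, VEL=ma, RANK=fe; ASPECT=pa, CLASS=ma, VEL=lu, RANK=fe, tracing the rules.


cell ASPECT=so, CLASS=du, VEL=lu, RANK=fe:
underlying: ken-ap-za-leg-e
1. f -> v, k -> g, p -> b, s -> z, t -> d / _ Z: fires at position(s) 5: kenabzalege
2. o -> e, u -> i / F C0 _: no change
surface: kenabzalege

cell ASPECT=pa, CLASS=ki, VEL=ma, RANK=fe:
underlying: ken-to-mu-leg-sbu
1. f -> v, k -> g, p -> b, s -> z, t -> d / _ Z: fires at position(s) 11: kentomulegzbu
2. o -> e, u -> i / F C0 _: fires at position(s) 5, 13: kentemulegzbi
surface: kentemulegzbi

cell ASPECT=pa, CLASS=ma, VEL=lu, RANK=fe:
underlying: ken-bd-mu-leg-e
1. f -> v, k -> g, p -> b, s -> z, t -> d / _ Z: no change
2. o -> e, u -> i / F C0 _: fires at position(s) 7: kenbdmilege
surface: kenbdmilege


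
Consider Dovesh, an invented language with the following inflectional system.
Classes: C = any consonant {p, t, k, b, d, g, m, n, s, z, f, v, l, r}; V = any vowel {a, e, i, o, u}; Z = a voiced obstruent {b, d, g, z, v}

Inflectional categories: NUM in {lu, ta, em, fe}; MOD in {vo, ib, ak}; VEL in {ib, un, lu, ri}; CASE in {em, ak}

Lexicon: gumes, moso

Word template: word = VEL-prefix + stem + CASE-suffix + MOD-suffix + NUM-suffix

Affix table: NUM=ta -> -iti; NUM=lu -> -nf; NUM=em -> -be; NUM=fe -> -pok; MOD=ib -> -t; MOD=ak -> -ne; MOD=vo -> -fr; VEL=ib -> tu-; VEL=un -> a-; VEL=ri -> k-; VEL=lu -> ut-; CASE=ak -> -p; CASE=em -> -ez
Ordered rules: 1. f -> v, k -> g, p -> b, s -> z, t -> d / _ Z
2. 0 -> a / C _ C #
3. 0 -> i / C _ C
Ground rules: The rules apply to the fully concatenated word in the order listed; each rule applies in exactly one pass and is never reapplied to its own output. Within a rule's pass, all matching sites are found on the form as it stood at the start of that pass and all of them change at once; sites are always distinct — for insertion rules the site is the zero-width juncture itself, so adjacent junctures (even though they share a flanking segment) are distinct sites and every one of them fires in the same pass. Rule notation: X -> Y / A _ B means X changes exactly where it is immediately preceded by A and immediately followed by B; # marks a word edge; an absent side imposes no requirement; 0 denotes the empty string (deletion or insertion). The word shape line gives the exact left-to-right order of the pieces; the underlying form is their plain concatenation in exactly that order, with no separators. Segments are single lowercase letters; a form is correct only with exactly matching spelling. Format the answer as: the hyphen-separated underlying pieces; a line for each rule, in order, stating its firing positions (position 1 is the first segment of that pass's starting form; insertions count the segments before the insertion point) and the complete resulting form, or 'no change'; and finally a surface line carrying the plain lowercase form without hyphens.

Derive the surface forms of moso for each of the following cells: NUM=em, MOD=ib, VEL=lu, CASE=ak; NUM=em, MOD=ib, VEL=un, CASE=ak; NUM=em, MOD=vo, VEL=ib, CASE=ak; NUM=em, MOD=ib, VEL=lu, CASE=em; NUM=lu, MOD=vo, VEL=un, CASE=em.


cell NUM=em, MOD=ib, VEL=lu, CASE=ak:
underlying: ut-moso-p-t-be
1. f -> v, k -> g, p -> b, s -> z, t -> d / _ Z: fires at position(s) 8: utmosopdbe
2. 0 -> a / C _ C #: no change
3. 0 -> i / C _ C: inserts after position(s) 2, 7, 8: utimosopidibe
surface: utimosopidibe

cell NUM=em, MOD=ib, VEL=un, CASE=ak:
underlying: a-moso-p-t-be
1. f -> v, k -> g, p -> b, s -> z, t -> d / _ Z: fires at position(s) 7: amosopdbe
2. 0 -> a / C _ C #: no change
3. 0 -> i / C _ C: inserts after position(s) 6, 7: amosopidibe
surface: amosopidibe

cell NUM=em, MOD=vo, VEL=ib, CASE=ak:
underlying: tu-moso-p-fr-be
1. f -> v, k -> g, p -> b, s -> z, t -> d / _ Z: no change
2. 0 -> a / C _ C #: no change
3. 0 -> i / C _ C: inserts after position(s) 7, 8, 9: tumosopifiribe
surface: tumosopifiribe

cell NUM=em, MOD=ib, VEL=lu, CASE=em:
underlying: ut-moso-ez-t-be
1. f -> v, k -> g, p -> b, s -> z, t -> d / _ Z: fires at position(s) 9: utmosoezdbe
2. 0 -> a / C _ C #: no change
3. 0 -> i / C _ C: inserts after position(s) 2, 8, 9: utimosoezidibe
surface: utimosoezidibe

cell NUM=lu, MOD=vo, VEL=un, CASE=em:
underlying: a-moso-ez-fr-nf
1. f -> v, k -> g, p -> b, s -> z, t -> d / _ Z: no change
2. 0 -> a / C _ C #: inserts after position(s) 10: amosoezfrnaf
3. 0 -> i / C _ C: inserts after position(s) 7, 8, 9: amosoezifirinaf
surface: amosoezifirinaf


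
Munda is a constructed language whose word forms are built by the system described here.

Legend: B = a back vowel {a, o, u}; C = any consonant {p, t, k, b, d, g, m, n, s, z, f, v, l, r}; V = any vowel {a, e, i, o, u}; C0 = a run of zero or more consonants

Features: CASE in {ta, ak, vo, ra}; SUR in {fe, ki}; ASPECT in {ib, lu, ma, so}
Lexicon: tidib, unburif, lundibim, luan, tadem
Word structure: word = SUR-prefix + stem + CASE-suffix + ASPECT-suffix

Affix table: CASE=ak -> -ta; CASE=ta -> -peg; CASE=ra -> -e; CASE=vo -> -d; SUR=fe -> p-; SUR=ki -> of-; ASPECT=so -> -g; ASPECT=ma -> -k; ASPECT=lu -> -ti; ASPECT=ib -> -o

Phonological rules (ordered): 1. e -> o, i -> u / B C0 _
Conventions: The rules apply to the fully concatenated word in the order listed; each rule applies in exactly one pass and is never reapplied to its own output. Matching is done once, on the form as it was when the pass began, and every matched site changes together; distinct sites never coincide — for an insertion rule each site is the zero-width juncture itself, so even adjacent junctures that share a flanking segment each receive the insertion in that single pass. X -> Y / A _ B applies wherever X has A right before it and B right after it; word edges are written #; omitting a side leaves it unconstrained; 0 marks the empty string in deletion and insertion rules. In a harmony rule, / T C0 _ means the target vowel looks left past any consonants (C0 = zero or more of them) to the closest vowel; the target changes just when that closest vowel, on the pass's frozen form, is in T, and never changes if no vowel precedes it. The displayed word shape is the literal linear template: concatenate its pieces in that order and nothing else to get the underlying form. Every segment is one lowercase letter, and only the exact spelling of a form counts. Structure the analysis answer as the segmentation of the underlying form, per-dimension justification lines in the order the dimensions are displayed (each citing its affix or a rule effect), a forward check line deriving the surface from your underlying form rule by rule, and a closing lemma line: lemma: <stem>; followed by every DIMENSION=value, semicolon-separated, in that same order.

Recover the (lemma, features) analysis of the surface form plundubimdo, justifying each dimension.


underlying: p-lundibim-d-o
CASE=vo - signalled by the affix -d
SUR=fe - signalled by the affix p-
ASPECT=ib - signalled by the affix -o
check: plundibimdo -> plundubimdo
lemma: lundibim; CASE=vo; SUR=fe; ASPECT=ib


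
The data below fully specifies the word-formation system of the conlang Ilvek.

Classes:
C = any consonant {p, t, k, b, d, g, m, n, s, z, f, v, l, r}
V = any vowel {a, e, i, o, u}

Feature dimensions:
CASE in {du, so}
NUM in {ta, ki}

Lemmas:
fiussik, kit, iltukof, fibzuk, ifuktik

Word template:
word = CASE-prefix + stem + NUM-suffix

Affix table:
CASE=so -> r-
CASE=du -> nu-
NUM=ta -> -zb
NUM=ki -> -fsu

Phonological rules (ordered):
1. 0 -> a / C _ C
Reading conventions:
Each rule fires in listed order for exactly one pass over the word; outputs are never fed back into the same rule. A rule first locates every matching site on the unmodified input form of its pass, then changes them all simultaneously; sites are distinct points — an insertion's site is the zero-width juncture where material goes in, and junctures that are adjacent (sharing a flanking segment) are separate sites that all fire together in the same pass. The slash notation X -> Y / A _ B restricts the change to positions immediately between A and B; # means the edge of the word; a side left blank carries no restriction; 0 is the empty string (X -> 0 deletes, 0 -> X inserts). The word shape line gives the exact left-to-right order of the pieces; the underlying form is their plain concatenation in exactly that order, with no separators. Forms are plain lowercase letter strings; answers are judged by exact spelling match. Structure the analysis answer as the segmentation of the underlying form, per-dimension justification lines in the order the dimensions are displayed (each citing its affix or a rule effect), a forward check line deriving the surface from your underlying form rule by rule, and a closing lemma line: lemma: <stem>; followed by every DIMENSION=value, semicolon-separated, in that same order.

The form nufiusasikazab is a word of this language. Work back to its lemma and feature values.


underlying: nu-fiussik-zb
CASE=du - signalled by the affix nu-
NUM=ta - signalled by the affix -zb
check: nufiussikzb -> nufiusasikazab
lemma: fiussik; CASE=du; NUM=ta


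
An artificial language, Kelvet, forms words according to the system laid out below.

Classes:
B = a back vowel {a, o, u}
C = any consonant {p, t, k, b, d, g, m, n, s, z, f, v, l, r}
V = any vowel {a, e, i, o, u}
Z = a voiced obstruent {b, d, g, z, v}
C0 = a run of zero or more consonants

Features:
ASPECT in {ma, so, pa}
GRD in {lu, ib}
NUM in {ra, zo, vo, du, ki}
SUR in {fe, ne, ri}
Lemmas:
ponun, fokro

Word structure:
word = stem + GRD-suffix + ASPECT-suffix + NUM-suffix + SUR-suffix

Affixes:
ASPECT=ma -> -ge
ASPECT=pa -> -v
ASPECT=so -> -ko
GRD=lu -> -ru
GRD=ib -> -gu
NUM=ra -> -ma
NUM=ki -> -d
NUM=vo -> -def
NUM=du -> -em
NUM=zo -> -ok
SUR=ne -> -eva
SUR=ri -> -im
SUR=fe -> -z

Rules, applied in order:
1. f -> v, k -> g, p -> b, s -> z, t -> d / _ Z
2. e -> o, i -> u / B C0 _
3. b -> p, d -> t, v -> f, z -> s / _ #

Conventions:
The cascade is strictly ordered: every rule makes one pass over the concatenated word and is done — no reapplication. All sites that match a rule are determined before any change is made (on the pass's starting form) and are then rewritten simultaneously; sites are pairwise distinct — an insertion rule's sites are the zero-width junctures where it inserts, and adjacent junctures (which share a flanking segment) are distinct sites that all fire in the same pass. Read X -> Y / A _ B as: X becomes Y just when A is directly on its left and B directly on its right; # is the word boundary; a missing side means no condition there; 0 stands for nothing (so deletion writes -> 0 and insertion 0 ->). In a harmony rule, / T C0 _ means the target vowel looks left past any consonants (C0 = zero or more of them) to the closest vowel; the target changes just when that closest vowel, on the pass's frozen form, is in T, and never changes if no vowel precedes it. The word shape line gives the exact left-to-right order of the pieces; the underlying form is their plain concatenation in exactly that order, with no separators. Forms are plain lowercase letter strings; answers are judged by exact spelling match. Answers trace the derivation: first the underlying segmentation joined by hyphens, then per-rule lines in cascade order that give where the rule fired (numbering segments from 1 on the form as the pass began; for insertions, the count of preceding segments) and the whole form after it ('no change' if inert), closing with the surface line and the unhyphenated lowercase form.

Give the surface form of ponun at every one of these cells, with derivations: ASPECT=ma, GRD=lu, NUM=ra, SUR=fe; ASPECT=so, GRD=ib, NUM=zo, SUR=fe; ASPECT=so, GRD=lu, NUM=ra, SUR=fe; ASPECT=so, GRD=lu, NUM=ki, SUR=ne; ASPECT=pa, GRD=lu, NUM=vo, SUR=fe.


cell ASPECT=ma, GRD=lu, NUM=ra, SUR=fe:
underlying: ponun-ru-ge-ma-z
1. f -> v, k -> g, p -> b, s -> z, t -> d / _ Z: no change
2. e -> o, i -> u / B C0 _: fires at position(s) 9: ponunrugomaz
3. b -> p, d -> t, v -> f, z -> s / _ #: fires at position(s) 12: ponunrugomas
surface: ponunrugomas

cell ASPECT=so, GRD=ib, NUM=zo, SUR=fe:
underlying: ponun-gu-ko-ok-z
1. f -> v, k -> g, p -> b, s -> z, t -> d / _ Z: fires at position(s) 11: ponungukoogz
2. e -> o, i -> u / B C0 _: no change
3. b -> p, d -> t, v -> f, z -> s / _ #: fires at position(s) 12: ponungukoogs
surface: ponungukoogs

cell ASPECT=so, GRD=lu, NUM=ra, SUR=fe:
underlying: ponun-ru-ko-ma-z
1. f -> v, k -> g, p -> b, s -> z, t -> d / _ Z: no change
2. e -> o, i -> u / B C0 _: no change
3. b -> p, d -> t, v -> f, z -> s / _ #: fires at position(s) 12: ponunrukomas
surface: ponunrukomas

cell ASPECT=so, GRD=lu, NUM=ki, SUR=ne:
underlying: ponun-ru-ko-d-eva
1. f -> v, k -> g, p -> b, s -> z, t -> d / _ Z: no change
2. e -> o, i -> u / B C0 _: fires at position(s) 11: ponunrukodova
3. b -> p, d -> t, v -> f, z -> s / _ #: no change
surface: ponunrukodova

cell ASPECT=pa, GRD=lu, NUM=vo, SUR=fe:
underlying: ponun-ru-v-def-z
1. f -> v, k -> g, p -> b, s -> z, t -> d / _ Z: fires at position(s) 11: ponunruvdevz
2. e -> o, i -> u / B C0 _: fires at position(s) 10: ponunruvdovz
3. b -> p, d -> t, v -> f, z -> s / _ #: fires at position(s) 12: ponunruvdovs
surface: ponunruvdovs


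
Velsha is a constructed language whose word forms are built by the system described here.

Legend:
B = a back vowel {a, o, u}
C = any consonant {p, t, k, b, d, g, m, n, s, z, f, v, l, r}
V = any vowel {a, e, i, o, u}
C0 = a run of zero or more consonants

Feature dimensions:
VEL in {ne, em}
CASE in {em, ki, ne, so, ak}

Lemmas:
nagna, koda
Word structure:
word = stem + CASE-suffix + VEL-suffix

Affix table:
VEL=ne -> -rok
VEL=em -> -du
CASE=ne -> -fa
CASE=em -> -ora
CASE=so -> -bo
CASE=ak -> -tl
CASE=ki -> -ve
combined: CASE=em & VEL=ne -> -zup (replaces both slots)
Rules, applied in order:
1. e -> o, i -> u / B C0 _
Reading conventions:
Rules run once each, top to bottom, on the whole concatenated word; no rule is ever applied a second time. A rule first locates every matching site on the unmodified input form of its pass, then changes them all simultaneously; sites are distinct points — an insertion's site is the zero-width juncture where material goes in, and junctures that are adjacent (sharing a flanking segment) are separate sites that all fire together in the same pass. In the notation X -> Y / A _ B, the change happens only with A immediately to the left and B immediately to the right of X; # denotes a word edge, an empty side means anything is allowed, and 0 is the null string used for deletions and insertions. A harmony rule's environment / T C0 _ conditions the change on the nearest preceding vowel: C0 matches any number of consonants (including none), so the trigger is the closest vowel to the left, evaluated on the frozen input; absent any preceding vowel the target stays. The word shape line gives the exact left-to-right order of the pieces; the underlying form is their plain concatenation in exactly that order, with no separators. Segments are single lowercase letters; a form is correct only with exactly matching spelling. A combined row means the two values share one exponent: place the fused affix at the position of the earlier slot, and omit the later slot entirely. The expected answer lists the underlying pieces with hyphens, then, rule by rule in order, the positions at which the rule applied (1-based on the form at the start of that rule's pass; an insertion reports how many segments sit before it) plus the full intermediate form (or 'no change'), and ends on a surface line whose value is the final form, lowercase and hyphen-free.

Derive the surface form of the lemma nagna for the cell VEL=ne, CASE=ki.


underlying: nagna-ve-rok
1. e -> o, i -> u / B C0 _: fires at position(s) 7: nagnavorok
surface: nagnavorok


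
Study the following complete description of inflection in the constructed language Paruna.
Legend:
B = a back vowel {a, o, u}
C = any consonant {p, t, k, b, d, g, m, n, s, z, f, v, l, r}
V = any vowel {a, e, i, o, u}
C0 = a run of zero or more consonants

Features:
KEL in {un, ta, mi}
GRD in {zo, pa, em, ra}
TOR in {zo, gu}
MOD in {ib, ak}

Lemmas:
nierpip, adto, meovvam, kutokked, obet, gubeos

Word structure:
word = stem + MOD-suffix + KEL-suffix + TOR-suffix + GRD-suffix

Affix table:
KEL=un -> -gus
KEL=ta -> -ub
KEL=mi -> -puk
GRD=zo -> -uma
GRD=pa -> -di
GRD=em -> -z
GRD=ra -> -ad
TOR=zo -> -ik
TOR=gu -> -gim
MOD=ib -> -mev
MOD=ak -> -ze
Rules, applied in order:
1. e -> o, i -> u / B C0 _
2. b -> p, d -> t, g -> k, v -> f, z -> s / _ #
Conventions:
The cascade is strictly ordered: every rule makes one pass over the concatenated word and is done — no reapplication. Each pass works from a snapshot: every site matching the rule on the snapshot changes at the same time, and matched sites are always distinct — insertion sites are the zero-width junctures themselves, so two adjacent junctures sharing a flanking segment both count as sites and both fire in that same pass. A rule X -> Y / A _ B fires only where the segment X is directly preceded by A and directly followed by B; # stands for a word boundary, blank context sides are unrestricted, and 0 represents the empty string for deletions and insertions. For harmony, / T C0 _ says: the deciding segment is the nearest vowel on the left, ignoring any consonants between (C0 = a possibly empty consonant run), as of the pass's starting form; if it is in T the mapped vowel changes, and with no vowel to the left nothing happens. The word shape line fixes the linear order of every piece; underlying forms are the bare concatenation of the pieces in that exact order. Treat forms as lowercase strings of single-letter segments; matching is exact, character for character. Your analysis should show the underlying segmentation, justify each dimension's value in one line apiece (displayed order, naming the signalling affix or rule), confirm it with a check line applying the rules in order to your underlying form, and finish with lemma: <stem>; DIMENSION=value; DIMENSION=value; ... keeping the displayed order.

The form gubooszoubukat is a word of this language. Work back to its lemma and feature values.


underlying: gubeos-ze-ub-ik-ad
KEL=ta - signalled by the affix -ub
GRD=ra - signalled by the affix -ad
TOR=zo - signalled by the affix -ik
MOD=ak - signalled by the affix -ze
check: gubeoszeubikad -> gubooszoubukad -> gubooszoubukat
lemma: gubeos; KEL=ta; GRD=ra; TOR=zo; MOD=ak
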